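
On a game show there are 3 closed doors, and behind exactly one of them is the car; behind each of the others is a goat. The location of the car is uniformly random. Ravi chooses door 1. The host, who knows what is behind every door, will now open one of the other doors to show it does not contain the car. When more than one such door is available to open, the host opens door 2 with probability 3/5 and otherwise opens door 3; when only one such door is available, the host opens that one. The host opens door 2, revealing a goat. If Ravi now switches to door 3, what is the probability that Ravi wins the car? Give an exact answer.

Consider each possible location of the car in turn.
If it is behind door 1 (prior 1/3): door 2 is available, opened with probability 3/5; weight (1/3)·(3/5) = 1/5.
If it is behind door 2 (prior 1/3): the host opened door 2, so this case is ruled out; weight (1/3)·0 = 0.
If it is behind door 3 (prior 1/3): only door 2 is available, probability 1; weight (1/3)·1 = 1/3.
The weights sum to 8/15.
So P(the car behind door 3 | the host opened door 2) = (1/3) / (8/15) = 5/8.

5/8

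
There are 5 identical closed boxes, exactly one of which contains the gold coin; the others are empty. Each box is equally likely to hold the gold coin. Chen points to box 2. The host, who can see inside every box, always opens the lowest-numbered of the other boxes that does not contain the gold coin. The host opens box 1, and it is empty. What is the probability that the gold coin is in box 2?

1/4

Apply Bayes' rule, conditioning on where the gold coin actually is.
If it is in box 1 (prior 1/5): the host opened box 1, so this case is ruled out; weight (1/5)·0 = 0.
If it is in any of boxes 2, 3, 4, and 5 (prior 1/5 each): box 1 is the lowest-numbered option available, probability 1; weight (1/5)·1 = 1/5 each.
The weights sum to 4/5.
So P(the gold coin in box 2 | the host opened box 1) = (1/5) / (4/5) = 1/4.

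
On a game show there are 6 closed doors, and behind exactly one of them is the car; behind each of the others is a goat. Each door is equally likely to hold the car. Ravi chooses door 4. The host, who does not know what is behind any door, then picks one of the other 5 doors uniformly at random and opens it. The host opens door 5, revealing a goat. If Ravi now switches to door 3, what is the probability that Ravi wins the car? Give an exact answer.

1/5

Condition on the true location of the car.
If it is behind any of doors 1, 2, 3, 4, and 6 (prior 1/6 each): the host picks door 5 with probability 1/5 regardless, and it is not the prize; weight (1/6)·(1/5) = 1/30 each.
If it is behind door 5 (prior 1/6): the host opened door 5, so this case is ruled out; weight (1/6)·0 = 0.
The weights sum to 1/6.
So P(the car behind door 3 | the host opened door 5) = (1/30) / (1/6) = 1/5.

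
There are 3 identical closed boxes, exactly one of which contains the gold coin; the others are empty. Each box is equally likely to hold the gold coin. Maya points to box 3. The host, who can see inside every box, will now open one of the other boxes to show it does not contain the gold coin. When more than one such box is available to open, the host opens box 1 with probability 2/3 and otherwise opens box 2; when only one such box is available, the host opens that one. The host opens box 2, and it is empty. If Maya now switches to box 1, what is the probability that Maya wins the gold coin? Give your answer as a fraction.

Consider each possible location of the gold coin in turn.
If it is in box 1 (prior 1/3): only box 2 is available, probability 1; weight (1/3)·1 = 1/3.
If it is in box 2 (prior 1/3): the host opened box 2, so this case is ruled out; weight (1/3)·0 = 0.
If it is in box 3 (prior 1/3): box 1 is available but not opened, probability 1/3; weight (1/3)·(1/3) = 1/9.
The weights sum to 4/9.
So P(the gold coin in box 1 | the host opened box 2) = (1/3) / (4/9) = 3/4.

3/4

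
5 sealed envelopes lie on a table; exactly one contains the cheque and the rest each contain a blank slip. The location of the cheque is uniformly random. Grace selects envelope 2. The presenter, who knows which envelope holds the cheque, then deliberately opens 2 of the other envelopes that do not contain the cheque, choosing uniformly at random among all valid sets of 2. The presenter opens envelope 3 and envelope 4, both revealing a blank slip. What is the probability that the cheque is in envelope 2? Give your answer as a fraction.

1/5

Condition on the true location of the cheque.
If it is in either of envelopes 1 and 5 (prior 1/5 each): the presenter has 3 equally likely choices, so probability 1/3; weight (1/5)·(1/3) = 1/15 each.
If it is in envelope 2 (prior 1/5): the presenter has 6 equally likely choices, so probability 1/6; weight (1/5)·(1/6) = 1/30.
If it is in either of envelopes 3 and 4 (prior 1/5 each): that envelope was opened and seen not to hold the prize — ruled out; weight (1/5)·0 = 0 each.
The weights sum to 1/6.
So P(the cheque in envelope 2 | the presenter opened envelope 3 and envelope 4) = (1/30) / (1/6) = 1/5.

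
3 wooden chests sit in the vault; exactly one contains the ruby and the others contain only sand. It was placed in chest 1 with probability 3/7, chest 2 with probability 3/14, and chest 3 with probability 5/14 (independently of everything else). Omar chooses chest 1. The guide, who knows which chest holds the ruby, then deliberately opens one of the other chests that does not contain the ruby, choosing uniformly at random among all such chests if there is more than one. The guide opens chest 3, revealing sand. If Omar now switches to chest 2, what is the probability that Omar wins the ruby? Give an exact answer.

1/2

Condition on the true location of the ruby.
If it is in chest 1 (prior 3/7): the guide has 2 equally likely choices, so probability 1/2; weight (3/7)·(1/2) = 3/14.
If it is in chest 2 (prior 3/14): the guide has no choice, probability 1; weight (3/14)·1 = 3/14.
If it is in chest 3 (prior 5/14): the guide opened chest 3, so this case is ruled out; weight (5/14)·0 = 0.
The weights sum to 3/7.
So P(the ruby in chest 2 | the guide opened chest 3) = (3/14) / (3/7) = 1/2.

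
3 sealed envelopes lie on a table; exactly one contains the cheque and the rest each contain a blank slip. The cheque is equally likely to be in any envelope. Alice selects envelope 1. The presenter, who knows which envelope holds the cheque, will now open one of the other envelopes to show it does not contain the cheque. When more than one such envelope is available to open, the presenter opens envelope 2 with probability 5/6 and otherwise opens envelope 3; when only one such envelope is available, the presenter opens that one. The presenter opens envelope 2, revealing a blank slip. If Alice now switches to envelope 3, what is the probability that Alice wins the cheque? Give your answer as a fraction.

Condition on the true location of the cheque.
If it is in envelope 1 (prior 1/3): envelope 2 is available, opened with probability 5/6; weight (1/3)·(5/6) = 5/18.
If it is in envelope 2 (prior 1/3): the presenter opened envelope 2, so this case is ruled out; weight (1/3)·0 = 0.
If it is in envelope 3 (prior 1/3): only envelope 2 is available, probability 1; weight (1/3)·1 = 1/3.
The weights sum to 11/18.
So P(the cheque in envelope 3 | the presenter opened envelope 2) = (1/3) / (11/18) = 6/11.

6/11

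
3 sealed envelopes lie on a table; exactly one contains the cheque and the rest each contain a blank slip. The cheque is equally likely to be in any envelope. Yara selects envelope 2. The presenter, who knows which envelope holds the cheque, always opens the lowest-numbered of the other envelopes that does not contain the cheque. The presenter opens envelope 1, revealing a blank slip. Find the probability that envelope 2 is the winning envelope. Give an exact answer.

Apply Bayes' rule, conditioning on where the cheque actually is.
If it is in envelope 1 (prior 1/3): the presenter opened envelope 1, so this case is ruled out; weight (1/3)·0 = 0.
If it is in either of envelopes 2 and 3 (prior 1/3 each): envelope 1 is the lowest-numbered option available, probability 1; weight (1/3)·1 = 1/3 each.
The weights sum to 2/3.
So P(the cheque in envelope 2 | the presenter opened envelope 1) = (1/3) / (2/3) = 1/2.

1/2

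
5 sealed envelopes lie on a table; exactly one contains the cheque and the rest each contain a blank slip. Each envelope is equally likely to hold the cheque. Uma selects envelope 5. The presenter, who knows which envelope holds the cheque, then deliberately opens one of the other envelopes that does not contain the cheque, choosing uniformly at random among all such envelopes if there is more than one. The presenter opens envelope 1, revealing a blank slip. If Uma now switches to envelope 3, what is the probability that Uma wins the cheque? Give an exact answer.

Consider each possible location of the cheque in turn.
If it is in envelope 1 (prior 1/5): the presenter opened envelope 1, so this case is ruled out; weight (1/5)·0 = 0.
If it is in any of envelopes 2, 3, and 4 (prior 1/5 each): the presenter has 3 equally likely choices, so probability 1/3; weight (1/5)·(1/3) = 1/15 each.
If it is in envelope 5 (prior 1/5): the presenter has 4 equally likely choices, so probability 1/4; weight (1/5)·(1/4) = 1/20.
The weights sum to 1/4.
So P(the cheque in envelope 3 | the presenter opened envelope 1) = (1/15) / (1/4) = 4/15.

4/15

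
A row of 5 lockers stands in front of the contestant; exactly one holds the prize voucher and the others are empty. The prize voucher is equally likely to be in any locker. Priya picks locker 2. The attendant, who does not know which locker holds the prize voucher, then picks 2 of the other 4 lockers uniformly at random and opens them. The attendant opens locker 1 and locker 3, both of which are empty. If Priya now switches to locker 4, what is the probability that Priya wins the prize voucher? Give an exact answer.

1/3

Because the attendant chose which lockers to open without knowing where the prize voucher is, the choice is independent of the prize location. Learning that none of the 2 opened lockers holds the prize voucher simply rules out those 2 locations and leaves the remaining 3 lockers still equally likely by symmetry.
So P(the prize voucher in locker 4) = 1/3.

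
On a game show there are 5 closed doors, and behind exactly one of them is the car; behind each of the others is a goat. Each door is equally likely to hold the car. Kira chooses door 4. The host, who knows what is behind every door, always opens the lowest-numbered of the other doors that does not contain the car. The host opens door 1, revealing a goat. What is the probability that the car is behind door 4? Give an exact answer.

1/4

Condition on the true location of the car.
If it is behind door 1 (prior 1/5): the host opened door 1, so this case is ruled out; weight (1/5)·0 = 0.
If it is behind any of doors 2, 3, 4, and 5 (prior 1/5 each): door 1 is the lowest-numbered option available, probability 1; weight (1/5)·1 = 1/5 each.
The weights sum to 4/5.
So P(the car behind door 4 | the host opened door 1) = (1/5) / (4/5) = 1/4.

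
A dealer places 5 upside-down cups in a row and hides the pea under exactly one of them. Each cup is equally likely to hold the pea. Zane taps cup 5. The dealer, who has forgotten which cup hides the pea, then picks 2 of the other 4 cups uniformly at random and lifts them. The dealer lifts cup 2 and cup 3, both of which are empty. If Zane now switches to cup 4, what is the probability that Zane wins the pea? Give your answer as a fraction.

1/3

Apply Bayes' rule, conditioning on where the pea actually is.
If it is under any of cups 1, 4, and 5 (prior 1/5 each): the dealer picks exactly this set with probability 1/6 regardless, and none is the prize; weight (1/5)·(1/6) = 1/30 each.
If it is under either of cups 2 and 3 (prior 1/5 each): that cup was opened and seen not to hold the prize — ruled out; weight (1/5)·0 = 0 each.
The weights sum to 1/10.
So P(the pea under cup 4 | the dealer opened cup 2 and cup 3) = (1/30) / (1/10) = 1/3.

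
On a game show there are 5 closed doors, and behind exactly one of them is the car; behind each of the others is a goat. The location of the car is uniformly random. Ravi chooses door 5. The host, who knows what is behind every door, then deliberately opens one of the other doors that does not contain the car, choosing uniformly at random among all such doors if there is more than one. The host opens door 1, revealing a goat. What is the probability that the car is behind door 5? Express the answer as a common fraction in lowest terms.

Apply Bayes' rule, conditioning on where the car actually is.
If it is behind door 1 (prior 1/5): the host opened door 1, so this case is ruled out; weight (1/5)·0 = 0.
If it is behind any of doors 2, 3, and 4 (prior 1/5 each): the host has 3 equally likely choices, so probability 1/3; weight (1/5)·(1/3) = 1/15 each.
If it is behind door 5 (prior 1/5): the host has 4 equally likely choices, so probability 1/4; weight (1/5)·(1/4) = 1/20.
The weights sum to 1/4.
So P(the car behind door 5 | the host opened door 1) = (1/20) / (1/4) = 1/5.

1/5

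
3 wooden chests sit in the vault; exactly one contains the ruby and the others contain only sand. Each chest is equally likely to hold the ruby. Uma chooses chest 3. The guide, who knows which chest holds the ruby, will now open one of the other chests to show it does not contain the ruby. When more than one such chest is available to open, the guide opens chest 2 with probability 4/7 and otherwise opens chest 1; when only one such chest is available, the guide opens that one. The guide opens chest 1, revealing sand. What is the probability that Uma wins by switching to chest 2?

7/10

Consider each possible location of the ruby in turn.
If it is in chest 1 (prior 1/3): the guide opened chest 1, so this case is ruled out; weight (1/3)·0 = 0.
If it is in chest 2 (prior 1/3): only chest 1 is available, probability 1; weight (1/3)·1 = 1/3.
If it is in chest 3 (prior 1/3): chest 2 is available but not opened, probability 3/7; weight (1/3)·(3/7) = 1/7.
The weights sum to 10/21.
So P(the ruby in chest 2 | the guide opened chest 1) = (1/3) / (10/21) = 7/10.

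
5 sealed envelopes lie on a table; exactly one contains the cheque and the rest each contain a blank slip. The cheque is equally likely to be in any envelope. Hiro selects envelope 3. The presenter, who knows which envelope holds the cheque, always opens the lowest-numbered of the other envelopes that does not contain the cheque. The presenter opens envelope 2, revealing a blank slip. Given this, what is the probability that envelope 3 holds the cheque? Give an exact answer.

0

Apply Bayes' rule, conditioning on where the cheque actually is.
If it is in envelope 1 (prior 1/5): envelope 2 is the lowest-numbered option available, probability 1; weight (1/5)·1 = 1/5.
If it is in envelope 2 (prior 1/5): the presenter opened envelope 2, so this case is ruled out; weight (1/5)·0 = 0.
If it is in any of envelopes 3, 4, and 5 (prior 1/5 each): the presenter would have opened envelope 1 instead, probability 0; weight (1/5)·0 = 0 each.
The weights sum to 1/5.
So P(the cheque in envelope 3 | the presenter opened envelope 2) = 0 / (1/5) = 0.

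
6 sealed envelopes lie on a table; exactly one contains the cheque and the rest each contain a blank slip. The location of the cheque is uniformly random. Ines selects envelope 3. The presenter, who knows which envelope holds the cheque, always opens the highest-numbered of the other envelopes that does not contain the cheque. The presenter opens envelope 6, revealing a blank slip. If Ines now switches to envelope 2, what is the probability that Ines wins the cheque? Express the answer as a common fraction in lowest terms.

1/5

Consider each possible location of the cheque in turn.
If it is in any of envelopes 1, 2, 3, 4, and 5 (prior 1/6 each): envelope 6 is the highest-numbered option available, probability 1; weight (1/6)·1 = 1/6 each.
If it is in envelope 6 (prior 1/6): the presenter opened envelope 6, so this case is ruled out; weight (1/6)·0 = 0.
The weights sum to 5/6.
So P(the cheque in envelope 2 | the presenter opened envelope 6) = (1/6) / (5/6) = 1/5.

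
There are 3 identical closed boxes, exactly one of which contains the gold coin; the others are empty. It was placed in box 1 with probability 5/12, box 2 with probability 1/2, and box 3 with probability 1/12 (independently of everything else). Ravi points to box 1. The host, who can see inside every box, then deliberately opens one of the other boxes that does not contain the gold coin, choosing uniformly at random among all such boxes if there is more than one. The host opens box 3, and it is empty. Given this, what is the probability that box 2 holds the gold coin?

Apply Bayes' rule, conditioning on where the gold coin actually is.
If it is in box 1 (prior 5/12): the host has 2 equally likely choices, so probability 1/2; weight (5/12)·(1/2) = 5/24.
If it is in box 2 (prior 1/2): the host has no choice, probability 1; weight (1/2)·1 = 1/2.
If it is in box 3 (prior 1/12): the host opened box 3, so this case is ruled out; weight (1/12)·0 = 0.
The weights sum to 17/24.
So P(the gold coin in box 2 | the host opened box 3) = (1/2) / (17/24) = 12/17.

12/17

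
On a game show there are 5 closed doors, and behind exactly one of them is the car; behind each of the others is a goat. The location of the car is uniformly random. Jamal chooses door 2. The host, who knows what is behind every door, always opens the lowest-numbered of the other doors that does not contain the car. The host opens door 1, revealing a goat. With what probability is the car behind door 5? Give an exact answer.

Consider each possible location of the car in turn.
If it is behind door 1 (prior 1/5): the host opened door 1, so this case is ruled out; weight (1/5)·0 = 0.
If it is behind any of doors 2, 3, 4, and 5 (prior 1/5 each): door 1 is the lowest-numbered option available, probability 1; weight (1/5)·1 = 1/5 each.
The weights sum to 4/5.
So P(the car behind door 5 | the host opened door 1) = (1/5) / (4/5) = 1/4.

1/4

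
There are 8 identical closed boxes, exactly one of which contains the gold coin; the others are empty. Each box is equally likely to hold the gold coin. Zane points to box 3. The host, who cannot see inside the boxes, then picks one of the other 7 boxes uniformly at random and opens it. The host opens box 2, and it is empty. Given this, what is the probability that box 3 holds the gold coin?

Condition on the true location of the gold coin.
If it is in any of boxes 1, 3, 4, 5, 6, 7, and 8 (prior 1/8 each): the host picks box 2 with probability 1/7 regardless, and it is not the prize; weight (1/8)·(1/7) = 1/56 each.
If it is in box 2 (prior 1/8): the host opened box 2, so this case is ruled out; weight (1/8)·0 = 0.
The weights sum to 1/8.
So P(the gold coin in box 3 | the host opened box 2) = (1/56) / (1/8) = 1/7.

1/7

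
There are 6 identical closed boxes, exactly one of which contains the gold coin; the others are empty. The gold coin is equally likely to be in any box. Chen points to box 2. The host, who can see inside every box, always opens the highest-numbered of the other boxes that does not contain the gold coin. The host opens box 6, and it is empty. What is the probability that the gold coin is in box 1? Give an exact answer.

Apply Bayes' rule, conditioning on where the gold coin actually is.
If it is in any of boxes 1, 2, 3, 4, and 5 (prior 1/6 each): box 6 is the highest-numbered option available, probability 1; weight (1/6)·1 = 1/6 each.
If it is in box 6 (prior 1/6): the host opened box 6, so this case is ruled out; weight (1/6)·0 = 0.
The weights sum to 5/6.
So P(the gold coin in box 1 | the host opened box 6) = (1/6) / (5/6) = 1/5.

1/5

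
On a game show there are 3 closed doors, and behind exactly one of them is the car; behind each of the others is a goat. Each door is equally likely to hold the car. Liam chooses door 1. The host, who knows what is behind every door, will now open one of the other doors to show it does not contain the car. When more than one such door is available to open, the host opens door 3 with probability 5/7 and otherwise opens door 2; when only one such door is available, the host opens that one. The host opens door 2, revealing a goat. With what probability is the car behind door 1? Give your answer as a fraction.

Condition on the true location of the car.
If it is behind door 1 (prior 1/3): door 3 is available but not opened, probability 2/7; weight (1/3)·(2/7) = 2/21.
If it is behind door 2 (prior 1/3): the host opened door 2, so this case is ruled out; weight (1/3)·0 = 0.
If it is behind door 3 (prior 1/3): only door 2 is available, probability 1; weight (1/3)·1 = 1/3.
The weights sum to 3/7.
So P(the car behind door 1 | the host opened door 2) = (2/21) / (3/7) = 2/9.

2/9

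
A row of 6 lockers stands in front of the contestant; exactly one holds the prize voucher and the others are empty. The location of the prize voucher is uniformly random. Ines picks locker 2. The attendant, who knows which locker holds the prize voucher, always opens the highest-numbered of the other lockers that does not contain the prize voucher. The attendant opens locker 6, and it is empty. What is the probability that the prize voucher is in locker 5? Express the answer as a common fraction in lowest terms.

1/5

Apply Bayes' rule, conditioning on where the prize voucher actually is.
If it is in any of lockers 1, 2, 3, 4, and 5 (prior 1/6 each): locker 6 is the highest-numbered option available, probability 1; weight (1/6)·1 = 1/6 each.
If it is in locker 6 (prior 1/6): the attendant opened locker 6, so this case is ruled out; weight (1/6)·0 = 0.
The weights sum to 5/6.
So P(the prize voucher in locker 5 | the attendant opened locker 6) = (1/6) / (5/6) = 1/5.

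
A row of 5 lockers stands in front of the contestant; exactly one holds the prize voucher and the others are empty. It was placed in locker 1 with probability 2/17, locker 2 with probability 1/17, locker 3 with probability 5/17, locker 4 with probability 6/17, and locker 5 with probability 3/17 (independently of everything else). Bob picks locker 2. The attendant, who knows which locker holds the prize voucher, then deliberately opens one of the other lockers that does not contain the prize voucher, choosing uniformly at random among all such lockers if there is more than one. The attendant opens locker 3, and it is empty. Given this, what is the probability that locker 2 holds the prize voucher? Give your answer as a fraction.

Consider each possible location of the prize voucher in turn.
If it is in locker 1 (prior 2/17): the attendant has 3 equally likely choices, so probability 1/3; weight (2/17)·(1/3) = 2/51.
If it is in locker 2 (prior 1/17): the attendant has 4 equally likely choices, so probability 1/4; weight (1/17)·(1/4) = 1/68.
If it is in locker 3 (prior 5/17): the attendant opened locker 3, so this case is ruled out; weight (5/17)·0 = 0.
If it is in locker 4 (prior 6/17): the attendant has 3 equally likely choices, so probability 1/3; weight (6/17)·(1/3) = 2/17.
If it is in locker 5 (prior 3/17): the attendant has 3 equally likely choices, so probability 1/3; weight (3/17)·(1/3) = 1/17.
The weights sum to 47/204.
So P(the prize voucher in locker 2 | the attendant opened locker 3) = (1/68) / (47/204) = 3/47.

3/47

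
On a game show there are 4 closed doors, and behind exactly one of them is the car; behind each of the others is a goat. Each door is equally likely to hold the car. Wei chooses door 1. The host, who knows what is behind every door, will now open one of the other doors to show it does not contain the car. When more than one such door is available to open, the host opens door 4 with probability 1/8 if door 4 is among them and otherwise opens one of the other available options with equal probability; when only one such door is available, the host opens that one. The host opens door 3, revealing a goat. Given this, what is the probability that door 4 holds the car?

8/29

Apply Bayes' rule, conditioning on where the car actually is.
If it is behind door 1 (prior 1/4): door 4 is available but not opened; door 3 gets probability (1 − 1/8)/2 = 7/16; weight (1/4)·(7/16) = 7/64.
If it is behind door 2 (prior 1/4): door 4 is available but not opened, probability 7/8; weight (1/4)·(7/8) = 7/32.
If it is behind door 3 (prior 1/4): the host opened door 3, so this case is ruled out; weight (1/4)·0 = 0.
If it is behind door 4 (prior 1/4): door 4 holds the prize so is unavailable; the host chooses uniformly among the 2 others, probability 1/2; weight (1/4)·(1/2) = 1/8.
The weights sum to 29/64.
So P(the car behind door 4 | the host opened door 3) = (1/8) / (29/64) = 8/29.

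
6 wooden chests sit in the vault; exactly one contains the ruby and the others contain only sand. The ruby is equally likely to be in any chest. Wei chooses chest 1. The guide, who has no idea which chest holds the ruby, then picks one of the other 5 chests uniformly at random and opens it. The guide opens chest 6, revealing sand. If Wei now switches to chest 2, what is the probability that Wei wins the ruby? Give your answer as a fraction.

Apply Bayes' rule, conditioning on where the ruby actually is.
If it is in any of chests 1, 2, 3, 4, and 5 (prior 1/6 each): the guide picks chest 6 with probability 1/5 regardless, and it is not the prize; weight (1/6)·(1/5) = 1/30 each.
If it is in chest 6 (prior 1/6): the guide opened chest 6, so this case is ruled out; weight (1/6)·0 = 0.
The weights sum to 1/6.
So P(the ruby in chest 2 | the guide opened chest 6) = (1/30) / (1/6) = 1/5.

1/5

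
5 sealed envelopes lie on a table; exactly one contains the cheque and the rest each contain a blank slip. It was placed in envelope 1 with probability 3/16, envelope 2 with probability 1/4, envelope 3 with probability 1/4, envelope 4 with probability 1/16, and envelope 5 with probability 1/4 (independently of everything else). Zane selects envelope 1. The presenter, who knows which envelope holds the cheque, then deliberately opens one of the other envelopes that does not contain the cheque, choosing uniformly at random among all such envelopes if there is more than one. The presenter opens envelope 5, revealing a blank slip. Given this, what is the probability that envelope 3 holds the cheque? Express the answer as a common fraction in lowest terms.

16/45

Apply Bayes' rule, conditioning on where the cheque actually is.
If it is in envelope 1 (prior 3/16): the presenter has 4 equally likely choices, so probability 1/4; weight (3/16)·(1/4) = 3/64.
If it is in either of envelopes 2 and 3 (prior 1/4 each): the presenter has 3 equally likely choices, so probability 1/3; weight (1/4)·(1/3) = 1/12 each.
If it is in envelope 4 (prior 1/16): the presenter has 3 equally likely choices, so probability 1/3; weight (1/16)·(1/3) = 1/48.
If it is in envelope 5 (prior 1/4): the presenter opened envelope 5, so this case is ruled out; weight (1/4)·0 = 0.
The weights sum to 15/64.
So P(the cheque in envelope 3 | the presenter opened envelope 5) = (1/12) / (15/64) = 16/45.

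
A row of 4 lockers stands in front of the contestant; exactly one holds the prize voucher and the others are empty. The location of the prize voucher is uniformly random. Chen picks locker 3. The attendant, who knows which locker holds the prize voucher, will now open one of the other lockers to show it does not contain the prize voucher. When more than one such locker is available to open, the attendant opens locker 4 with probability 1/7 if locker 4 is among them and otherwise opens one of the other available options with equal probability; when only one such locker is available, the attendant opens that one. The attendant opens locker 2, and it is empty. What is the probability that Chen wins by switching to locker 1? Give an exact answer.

Apply Bayes' rule, conditioning on where the prize voucher actually is.
If it is in locker 1 (prior 1/4): locker 4 is available but not opened, probability 6/7; weight (1/4)·(6/7) = 3/14.
If it is in locker 2 (prior 1/4): the attendant opened locker 2, so this case is ruled out; weight (1/4)·0 = 0.
If it is in locker 3 (prior 1/4): locker 4 is available but not opened; locker 2 gets probability (1 − 1/7)/2 = 3/7; weight (1/4)·(3/7) = 3/28.
If it is in locker 4 (prior 1/4): locker 4 holds the prize so is unavailable; the attendant chooses uniformly among the 2 others, probability 1/2; weight (1/4)·(1/2) = 1/8.
The weights sum to 25/56.
So P(the prize voucher in locker 1 | the attendant opened locker 2) = (3/14) / (25/56) = 12/25.

12/25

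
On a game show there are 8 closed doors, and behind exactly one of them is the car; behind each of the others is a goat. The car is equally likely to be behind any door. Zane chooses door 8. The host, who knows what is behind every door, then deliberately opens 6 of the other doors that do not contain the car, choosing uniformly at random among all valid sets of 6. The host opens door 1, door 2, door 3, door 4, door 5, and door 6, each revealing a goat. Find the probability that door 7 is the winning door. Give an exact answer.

Consider each possible location of the car in turn.
If it is behind any of doors 1, 2, 3, 4, 5, and 6 (prior 1/8 each): that door was opened and seen not to hold the prize — ruled out; weight (1/8)·0 = 0 each.
If it is behind door 7 (prior 1/8): the host has no choice, probability 1; weight (1/8)·1 = 1/8.
If it is behind door 8 (prior 1/8): the host has 7 equally likely choices, so probability 1/7; weight (1/8)·(1/7) = 1/56.
The weights sum to 1/7.
So P(the car behind door 7 | the host opened door 1, door 2, door 3, door 4, door 5, and door 6) = (1/8) / (1/7) = 7/8.

7/8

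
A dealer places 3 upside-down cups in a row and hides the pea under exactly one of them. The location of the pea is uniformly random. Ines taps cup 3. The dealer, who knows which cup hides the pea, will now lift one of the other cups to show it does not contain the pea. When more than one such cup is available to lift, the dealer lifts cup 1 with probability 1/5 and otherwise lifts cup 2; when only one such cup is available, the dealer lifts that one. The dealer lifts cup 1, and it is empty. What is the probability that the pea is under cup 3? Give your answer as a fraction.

Condition on the true location of the pea.
If it is under cup 1 (prior 1/3): the dealer opened cup 1, so this case is ruled out; weight (1/3)·0 = 0.
If it is under cup 2 (prior 1/3): only cup 1 is available, probability 1; weight (1/3)·1 = 1/3.
If it is under cup 3 (prior 1/3): cup 1 is available, opened with probability 1/5; weight (1/3)·(1/5) = 1/15.
The weights sum to 2/5.
So P(the pea under cup 3 | the dealer opened cup 1) = (1/15) / (2/5) = 1/6.

1/6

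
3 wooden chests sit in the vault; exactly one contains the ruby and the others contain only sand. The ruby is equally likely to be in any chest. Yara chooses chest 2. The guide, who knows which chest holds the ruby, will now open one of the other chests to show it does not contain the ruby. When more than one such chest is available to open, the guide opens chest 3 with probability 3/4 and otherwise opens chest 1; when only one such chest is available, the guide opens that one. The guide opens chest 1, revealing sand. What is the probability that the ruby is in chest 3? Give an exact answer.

4/5

Condition on the true location of the ruby.
If it is in chest 1 (prior 1/3): the guide opened chest 1, so this case is ruled out; weight (1/3)·0 = 0.
If it is in chest 2 (prior 1/3): chest 3 is available but not opened, probability 1/4; weight (1/3)·(1/4) = 1/12.
If it is in chest 3 (prior 1/3): only chest 1 is available, probability 1; weight (1/3)·1 = 1/3.
The weights sum to 5/12.
So P(the ruby in chest 3 | the guide opened chest 1) = (1/3) / (5/12) = 4/5.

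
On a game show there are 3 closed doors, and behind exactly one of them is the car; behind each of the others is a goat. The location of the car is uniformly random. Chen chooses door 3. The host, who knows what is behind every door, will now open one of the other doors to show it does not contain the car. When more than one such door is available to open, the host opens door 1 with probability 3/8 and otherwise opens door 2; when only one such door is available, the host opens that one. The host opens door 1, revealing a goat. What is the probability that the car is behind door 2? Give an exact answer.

Apply Bayes' rule, conditioning on where the car actually is.
If it is behind door 1 (prior 1/3): the host opened door 1, so this case is ruled out; weight (1/3)·0 = 0.
If it is behind door 2 (prior 1/3): only door 1 is available, probability 1; weight (1/3)·1 = 1/3.
If it is behind door 3 (prior 1/3): door 1 is available, opened with probability 3/8; weight (1/3)·(3/8) = 1/8.
The weights sum to 11/24.
So P(the car behind door 2 | the host opened door 1) = (1/3) / (11/24) = 8/11.

8/11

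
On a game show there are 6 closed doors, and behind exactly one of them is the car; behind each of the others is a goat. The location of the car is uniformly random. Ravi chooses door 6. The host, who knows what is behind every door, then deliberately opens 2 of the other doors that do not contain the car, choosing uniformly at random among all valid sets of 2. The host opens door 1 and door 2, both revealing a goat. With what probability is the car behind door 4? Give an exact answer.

5/18

Condition on the true location of the car.
If it is behind either of doors 1 and 2 (prior 1/6 each): that door was opened and seen not to hold the prize — ruled out; weight (1/6)·0 = 0 each.
If it is behind any of doors 3, 4, and 5 (prior 1/6 each): the host has 6 equally likely choices, so probability 1/6; weight (1/6)·(1/6) = 1/36 each.
If it is behind door 6 (prior 1/6): the host has 10 equally likely choices, so probability 1/10; weight (1/6)·(1/10) = 1/60.
The weights sum to 1/10.
So P(the car behind door 4 | the host opened door 1 and door 2) = (1/36) / (1/10) = 5/18.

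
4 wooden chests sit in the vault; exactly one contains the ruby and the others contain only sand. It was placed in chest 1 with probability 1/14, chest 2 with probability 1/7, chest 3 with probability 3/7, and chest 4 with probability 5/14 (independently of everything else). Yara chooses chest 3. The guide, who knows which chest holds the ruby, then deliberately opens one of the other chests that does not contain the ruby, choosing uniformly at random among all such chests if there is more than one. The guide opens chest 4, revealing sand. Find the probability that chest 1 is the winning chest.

1/7

Consider each possible location of the ruby in turn.
If it is in chest 1 (prior 1/14): the guide has 2 equally likely choices, so probability 1/2; weight (1/14)·(1/2) = 1/28.
If it is in chest 2 (prior 1/7): the guide has 2 equally likely choices, so probability 1/2; weight (1/7)·(1/2) = 1/14.
If it is in chest 3 (prior 3/7): the guide has 3 equally likely choices, so probability 1/3; weight (3/7)·(1/3) = 1/7.
If it is in chest 4 (prior 5/14): the guide opened chest 4, so this case is ruled out; weight (5/14)·0 = 0.
The weights sum to 1/4.
So P(the ruby in chest 1 | the guide opened chest 4) = (1/28) / (1/4) = 1/7.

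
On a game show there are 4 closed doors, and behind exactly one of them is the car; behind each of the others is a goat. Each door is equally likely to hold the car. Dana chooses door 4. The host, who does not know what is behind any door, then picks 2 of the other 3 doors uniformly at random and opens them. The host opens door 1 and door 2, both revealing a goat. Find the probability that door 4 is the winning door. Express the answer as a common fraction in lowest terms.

Because the host chose which doors to open without knowing where the car is, the choice is independent of the prize location. Learning that none of the 2 opened doors holds the car simply rules out those 2 locations and leaves the remaining 2 doors still equally likely by symmetry.
So P(the car behind door 4) = 1/2.

1/2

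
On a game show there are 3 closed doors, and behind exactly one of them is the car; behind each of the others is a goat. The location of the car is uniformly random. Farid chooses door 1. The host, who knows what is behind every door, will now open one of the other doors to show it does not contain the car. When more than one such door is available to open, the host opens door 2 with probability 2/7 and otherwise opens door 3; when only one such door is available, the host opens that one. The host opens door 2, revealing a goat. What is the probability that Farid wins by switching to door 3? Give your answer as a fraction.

Condition on the true location of the car.
If it is behind door 1 (prior 1/3): door 2 is available, opened with probability 2/7; weight (1/3)·(2/7) = 2/21.
If it is behind door 2 (prior 1/3): the host opened door 2, so this case is ruled out; weight (1/3)·0 = 0.
If it is behind door 3 (prior 1/3): only door 2 is available, probability 1; weight (1/3)·1 = 1/3.
The weights sum to 3/7.
So P(the car behind door 3 | the host opened door 2) = (1/3) / (3/7) = 7/9.

7/9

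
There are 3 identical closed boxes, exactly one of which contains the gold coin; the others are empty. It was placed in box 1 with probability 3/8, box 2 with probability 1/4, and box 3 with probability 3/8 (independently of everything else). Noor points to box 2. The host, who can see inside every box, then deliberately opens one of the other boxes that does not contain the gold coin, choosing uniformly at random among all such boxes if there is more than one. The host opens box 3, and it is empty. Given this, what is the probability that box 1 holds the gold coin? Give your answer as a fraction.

Apply Bayes' rule, conditioning on where the gold coin actually is.
If it is in box 1 (prior 3/8): the host has no choice, probability 1; weight (3/8)·1 = 3/8.
If it is in box 2 (prior 1/4): the host has 2 equally likely choices, so probability 1/2; weight (1/4)·(1/2) = 1/8.
If it is in box 3 (prior 3/8): the host opened box 3, so this case is ruled out; weight (3/8)·0 = 0.
The weights sum to 1/2.
So P(the gold coin in box 1 | the host opened box 3) = (3/8) / (1/2) = 3/4.

3/4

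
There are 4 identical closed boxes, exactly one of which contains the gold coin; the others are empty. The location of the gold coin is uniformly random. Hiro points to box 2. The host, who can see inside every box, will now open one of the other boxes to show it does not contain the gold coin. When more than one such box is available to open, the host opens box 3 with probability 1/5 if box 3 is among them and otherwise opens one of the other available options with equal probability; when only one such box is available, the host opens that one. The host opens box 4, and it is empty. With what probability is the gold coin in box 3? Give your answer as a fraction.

Condition on the true location of the gold coin.
If it is in box 1 (prior 1/4): box 3 is available but not opened, probability 4/5; weight (1/4)·(4/5) = 1/5.
If it is in box 2 (prior 1/4): box 3 is available but not opened; box 4 gets probability (1 − 1/5)/2 = 2/5; weight (1/4)·(2/5) = 1/10.
If it is in box 3 (prior 1/4): box 3 holds the prize so is unavailable; the host chooses uniformly among the 2 others, probability 1/2; weight (1/4)·(1/2) = 1/8.
If it is in box 4 (prior 1/4): the host opened box 4, so this case is ruled out; weight (1/4)·0 = 0.
The weights sum to 17/40.
So P(the gold coin in box 3 | the host opened box 4) = (1/8) / (17/40) = 5/17.

5/17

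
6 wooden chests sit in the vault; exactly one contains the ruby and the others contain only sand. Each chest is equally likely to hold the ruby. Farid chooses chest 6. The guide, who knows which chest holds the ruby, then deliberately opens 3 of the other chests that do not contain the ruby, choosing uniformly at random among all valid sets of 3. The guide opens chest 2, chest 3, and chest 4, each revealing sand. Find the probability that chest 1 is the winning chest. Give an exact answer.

5/12

Condition on the true location of the ruby.
If it is in either of chests 1 and 5 (prior 1/6 each): the guide has 4 equally likely choices, so probability 1/4; weight (1/6)·(1/4) = 1/24 each.
If it is in any of chests 2, 3, and 4 (prior 1/6 each): that chest was opened and seen not to hold the prize — ruled out; weight (1/6)·0 = 0 each.
If it is in chest 6 (prior 1/6): the guide has 10 equally likely choices, so probability 1/10; weight (1/6)·(1/10) = 1/60.
The weights sum to 1/10.
So P(the ruby in chest 1 | the guide opened chest 2, chest 3, and chest 4) = (1/24) / (1/10) = 5/12.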